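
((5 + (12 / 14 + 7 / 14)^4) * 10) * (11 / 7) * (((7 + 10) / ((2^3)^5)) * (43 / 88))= 1178375655 / 35246833664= 0.03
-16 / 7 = -2.29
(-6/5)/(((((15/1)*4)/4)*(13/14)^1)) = -28/325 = -0.09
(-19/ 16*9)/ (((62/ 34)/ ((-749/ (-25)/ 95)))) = -114597/ 62000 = -1.85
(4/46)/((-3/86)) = -172/69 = -2.49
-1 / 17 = -0.06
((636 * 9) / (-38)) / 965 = -2862 / 18335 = -0.16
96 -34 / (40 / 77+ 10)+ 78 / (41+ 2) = 1647143 / 17415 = 94.58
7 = 7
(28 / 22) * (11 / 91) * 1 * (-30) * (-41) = 2460 / 13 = 189.23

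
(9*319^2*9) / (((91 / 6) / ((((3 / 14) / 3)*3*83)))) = 6157252827 / 637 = 9666017.00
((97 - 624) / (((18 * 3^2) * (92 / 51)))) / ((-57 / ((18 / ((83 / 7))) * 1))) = 62713 / 1305756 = 0.05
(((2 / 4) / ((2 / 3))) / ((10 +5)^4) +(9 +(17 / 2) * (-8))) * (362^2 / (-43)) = 130470649739 / 725625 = 179804.51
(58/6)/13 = 29/39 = 0.74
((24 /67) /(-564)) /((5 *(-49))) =0.00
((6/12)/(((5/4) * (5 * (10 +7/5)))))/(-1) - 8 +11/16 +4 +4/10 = -2.92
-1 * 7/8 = -7/8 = -0.88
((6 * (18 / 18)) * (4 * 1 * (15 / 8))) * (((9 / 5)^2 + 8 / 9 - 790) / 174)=-176821 / 870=-203.24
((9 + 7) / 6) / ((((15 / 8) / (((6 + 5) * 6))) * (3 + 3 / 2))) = 2816 / 135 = 20.86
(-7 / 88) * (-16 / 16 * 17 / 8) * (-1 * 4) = -119 / 176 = -0.68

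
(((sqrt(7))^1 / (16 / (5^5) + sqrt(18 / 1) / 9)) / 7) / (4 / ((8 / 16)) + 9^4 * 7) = -45000 * sqrt(7) / 627943494157 + 5859375 * sqrt(14) / 1255886988314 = 0.00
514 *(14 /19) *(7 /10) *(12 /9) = 100744 /285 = 353.49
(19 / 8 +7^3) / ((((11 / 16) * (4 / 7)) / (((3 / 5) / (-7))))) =-8289 / 110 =-75.35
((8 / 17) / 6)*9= 12 / 17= 0.71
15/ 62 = 0.24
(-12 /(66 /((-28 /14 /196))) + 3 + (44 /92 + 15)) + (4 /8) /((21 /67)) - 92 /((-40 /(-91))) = -189.22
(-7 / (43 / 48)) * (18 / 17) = -6048 / 731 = -8.27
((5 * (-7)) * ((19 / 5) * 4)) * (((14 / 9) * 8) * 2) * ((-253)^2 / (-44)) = 19262183.11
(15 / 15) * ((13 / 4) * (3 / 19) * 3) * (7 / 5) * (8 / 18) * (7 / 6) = 637 / 570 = 1.12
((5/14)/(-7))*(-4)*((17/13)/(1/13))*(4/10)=68/49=1.39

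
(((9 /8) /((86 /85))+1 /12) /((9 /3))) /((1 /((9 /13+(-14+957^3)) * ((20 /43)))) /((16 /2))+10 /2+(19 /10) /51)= 4778562052006040 /60416137445079837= 0.08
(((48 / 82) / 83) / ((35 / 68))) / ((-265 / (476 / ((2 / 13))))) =-721344 / 4508975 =-0.16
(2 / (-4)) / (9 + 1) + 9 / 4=11 / 5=2.20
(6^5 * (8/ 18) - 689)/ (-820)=-2767/ 820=-3.37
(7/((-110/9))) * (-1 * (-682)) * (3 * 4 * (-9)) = 42184.80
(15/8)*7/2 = 105/16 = 6.56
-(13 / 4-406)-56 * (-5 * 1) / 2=2171 / 4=542.75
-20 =-20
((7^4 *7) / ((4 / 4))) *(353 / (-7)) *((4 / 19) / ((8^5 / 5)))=-4237765 / 155648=-27.23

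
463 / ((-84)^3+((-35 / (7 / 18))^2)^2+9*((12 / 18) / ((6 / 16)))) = 463 / 65017312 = 0.00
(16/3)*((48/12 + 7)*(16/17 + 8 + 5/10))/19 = 9416/323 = 29.15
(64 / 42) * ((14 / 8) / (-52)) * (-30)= 20 / 13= 1.54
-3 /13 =-0.23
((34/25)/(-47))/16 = -17/9400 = -0.00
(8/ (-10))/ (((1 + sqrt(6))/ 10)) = 8/ 5-8 * sqrt(6)/ 5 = -2.32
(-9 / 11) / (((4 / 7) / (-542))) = 17073 / 22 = 776.05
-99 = -99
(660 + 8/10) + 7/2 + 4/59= 391977/590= 664.37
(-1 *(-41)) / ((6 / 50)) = 1025 / 3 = 341.67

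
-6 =-6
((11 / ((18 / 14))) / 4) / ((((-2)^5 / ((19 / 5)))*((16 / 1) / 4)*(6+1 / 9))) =-133 / 12800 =-0.01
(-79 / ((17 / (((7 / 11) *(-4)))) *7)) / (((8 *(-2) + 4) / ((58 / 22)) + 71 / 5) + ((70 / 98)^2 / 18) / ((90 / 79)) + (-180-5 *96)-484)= -727438320 / 488302456147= -0.00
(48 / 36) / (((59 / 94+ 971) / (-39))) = -4888 / 91333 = -0.05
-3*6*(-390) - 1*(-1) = 7021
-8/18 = -0.44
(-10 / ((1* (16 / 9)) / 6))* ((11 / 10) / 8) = -297 / 64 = -4.64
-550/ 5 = -110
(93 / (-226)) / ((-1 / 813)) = 334.55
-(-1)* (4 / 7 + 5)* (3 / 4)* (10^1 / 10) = 117 / 28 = 4.18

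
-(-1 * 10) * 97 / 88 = 485 / 44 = 11.02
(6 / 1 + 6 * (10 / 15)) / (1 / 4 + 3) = 40 / 13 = 3.08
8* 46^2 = 16928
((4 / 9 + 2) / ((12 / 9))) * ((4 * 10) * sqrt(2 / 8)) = 110 / 3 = 36.67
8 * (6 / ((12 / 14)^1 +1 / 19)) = 6384 / 121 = 52.76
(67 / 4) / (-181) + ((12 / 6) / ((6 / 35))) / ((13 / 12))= 100489 / 9412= 10.68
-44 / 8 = -11 / 2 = -5.50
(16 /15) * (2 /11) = 32 /165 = 0.19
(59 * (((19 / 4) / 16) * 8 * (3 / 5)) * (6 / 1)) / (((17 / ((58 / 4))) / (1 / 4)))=292581 / 2720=107.57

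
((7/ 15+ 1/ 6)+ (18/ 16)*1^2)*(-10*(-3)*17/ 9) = 3587/ 36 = 99.64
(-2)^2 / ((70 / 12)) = 0.69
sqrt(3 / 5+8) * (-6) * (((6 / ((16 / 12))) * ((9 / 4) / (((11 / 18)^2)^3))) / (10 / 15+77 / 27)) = -55788550416 * sqrt(215) / 841491475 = -972.11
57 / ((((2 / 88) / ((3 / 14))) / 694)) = 2610828 / 7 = 372975.43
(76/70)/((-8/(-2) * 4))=19/280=0.07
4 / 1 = 4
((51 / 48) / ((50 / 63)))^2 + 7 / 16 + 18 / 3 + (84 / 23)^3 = 443414647847 / 7786880000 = 56.94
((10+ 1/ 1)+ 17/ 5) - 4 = 52/ 5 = 10.40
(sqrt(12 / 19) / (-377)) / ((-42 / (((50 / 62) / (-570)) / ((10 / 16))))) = -4 * sqrt(57) / 265797441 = -0.00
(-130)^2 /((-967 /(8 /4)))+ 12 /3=-29932 /967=-30.95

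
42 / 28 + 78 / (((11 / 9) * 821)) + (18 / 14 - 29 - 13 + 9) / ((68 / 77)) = -5271201 / 153527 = -34.33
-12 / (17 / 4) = -2.82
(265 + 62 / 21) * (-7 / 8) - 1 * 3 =-5699 / 24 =-237.46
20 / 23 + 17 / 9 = 571 / 207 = 2.76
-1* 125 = -125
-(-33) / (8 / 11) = 45.38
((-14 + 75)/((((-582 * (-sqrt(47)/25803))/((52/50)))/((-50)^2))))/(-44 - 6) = -290238 * sqrt(47)/97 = -20513.11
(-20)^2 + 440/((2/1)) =620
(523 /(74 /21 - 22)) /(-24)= 3661 /3104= 1.18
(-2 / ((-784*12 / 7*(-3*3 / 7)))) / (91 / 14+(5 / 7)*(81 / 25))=-35 / 266544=-0.00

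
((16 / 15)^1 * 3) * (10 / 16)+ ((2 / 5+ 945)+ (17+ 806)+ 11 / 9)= 79723 / 45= 1771.62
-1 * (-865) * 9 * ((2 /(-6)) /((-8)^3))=2595 /512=5.07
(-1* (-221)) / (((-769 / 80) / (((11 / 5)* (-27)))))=1050192 / 769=1365.66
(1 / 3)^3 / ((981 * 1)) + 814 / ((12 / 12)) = 21560419 / 26487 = 814.00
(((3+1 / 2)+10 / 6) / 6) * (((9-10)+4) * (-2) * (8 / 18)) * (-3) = 62 / 9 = 6.89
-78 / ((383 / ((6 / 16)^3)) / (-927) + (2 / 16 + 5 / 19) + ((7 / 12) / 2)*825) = -148371912 / 443552897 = -0.33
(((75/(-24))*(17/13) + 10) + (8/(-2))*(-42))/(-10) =-18087/1040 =-17.39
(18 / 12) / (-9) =-1 / 6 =-0.17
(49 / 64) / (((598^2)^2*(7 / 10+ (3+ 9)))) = 245 / 519706842996224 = 0.00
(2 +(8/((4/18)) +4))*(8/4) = 84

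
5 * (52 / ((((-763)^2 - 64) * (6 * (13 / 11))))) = 22 / 349263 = 0.00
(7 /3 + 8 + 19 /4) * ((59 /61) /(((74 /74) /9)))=32037 /244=131.30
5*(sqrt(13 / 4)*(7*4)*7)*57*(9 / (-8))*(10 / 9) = -69825*sqrt(13) / 2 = -125878.81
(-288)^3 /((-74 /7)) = 83607552 /37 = 2259663.57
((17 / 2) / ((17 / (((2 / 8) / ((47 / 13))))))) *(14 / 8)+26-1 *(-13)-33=9115 / 1504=6.06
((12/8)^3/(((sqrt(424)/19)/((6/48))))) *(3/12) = 513 *sqrt(106)/54272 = 0.10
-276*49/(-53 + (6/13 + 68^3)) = -58604/1362311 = -0.04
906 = 906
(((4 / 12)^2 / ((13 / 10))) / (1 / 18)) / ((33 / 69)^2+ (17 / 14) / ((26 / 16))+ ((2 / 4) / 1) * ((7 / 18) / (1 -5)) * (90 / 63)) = 5332320 / 3142081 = 1.70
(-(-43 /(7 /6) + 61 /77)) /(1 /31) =86087 /77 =1118.01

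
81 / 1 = 81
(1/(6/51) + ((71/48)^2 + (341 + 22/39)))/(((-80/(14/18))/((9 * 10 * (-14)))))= 4315.09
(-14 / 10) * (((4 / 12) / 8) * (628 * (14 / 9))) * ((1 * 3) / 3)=-7693 / 135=-56.99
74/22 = 37/11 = 3.36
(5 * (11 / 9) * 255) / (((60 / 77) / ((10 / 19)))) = 359975 / 342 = 1052.56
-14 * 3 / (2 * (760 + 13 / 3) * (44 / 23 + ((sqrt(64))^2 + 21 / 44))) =-63756 / 154059791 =-0.00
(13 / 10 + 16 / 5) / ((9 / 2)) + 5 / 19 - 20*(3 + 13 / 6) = -5818 / 57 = -102.07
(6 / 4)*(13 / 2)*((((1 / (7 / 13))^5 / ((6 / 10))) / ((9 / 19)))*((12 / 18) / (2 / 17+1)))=410278765 / 907578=452.06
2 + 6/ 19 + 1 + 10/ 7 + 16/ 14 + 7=1714/ 133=12.89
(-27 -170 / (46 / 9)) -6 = -66.26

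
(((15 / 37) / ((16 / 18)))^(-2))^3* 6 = 1345179567521792 / 2017815046875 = 666.65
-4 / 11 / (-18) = 2 / 99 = 0.02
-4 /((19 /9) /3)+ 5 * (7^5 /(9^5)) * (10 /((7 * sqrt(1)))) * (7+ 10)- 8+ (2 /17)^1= 400441832 /19072827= 21.00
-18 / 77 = -0.23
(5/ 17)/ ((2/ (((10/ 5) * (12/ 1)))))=3.53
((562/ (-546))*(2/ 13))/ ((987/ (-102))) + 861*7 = 7037270875/ 1167621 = 6027.02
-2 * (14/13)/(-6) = 14/39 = 0.36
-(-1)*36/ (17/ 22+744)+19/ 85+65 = 18181152/ 278545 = 65.27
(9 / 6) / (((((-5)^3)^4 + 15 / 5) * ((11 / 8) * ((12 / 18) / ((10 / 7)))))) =45 / 4699707089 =0.00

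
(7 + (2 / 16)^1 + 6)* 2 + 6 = 129 / 4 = 32.25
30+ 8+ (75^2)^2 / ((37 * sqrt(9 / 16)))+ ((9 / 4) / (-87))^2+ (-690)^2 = 804730778669 / 497872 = 1616340.70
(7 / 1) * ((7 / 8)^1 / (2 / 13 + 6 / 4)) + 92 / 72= 7711 / 1548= 4.98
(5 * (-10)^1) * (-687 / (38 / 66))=1133550 / 19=59660.53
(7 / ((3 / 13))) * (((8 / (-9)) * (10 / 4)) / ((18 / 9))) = -910 / 27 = -33.70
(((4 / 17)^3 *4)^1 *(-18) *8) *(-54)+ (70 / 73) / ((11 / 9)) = 1601591958 / 3945139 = 405.97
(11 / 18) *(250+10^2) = 1925 / 9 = 213.89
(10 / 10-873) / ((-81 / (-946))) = -824912 / 81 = -10184.10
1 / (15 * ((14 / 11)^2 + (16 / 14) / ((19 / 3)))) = 16093 / 434580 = 0.04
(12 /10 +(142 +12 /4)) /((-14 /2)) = -731 /35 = -20.89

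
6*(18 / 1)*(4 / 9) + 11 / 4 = 203 / 4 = 50.75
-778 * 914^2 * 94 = -61094180272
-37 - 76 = -113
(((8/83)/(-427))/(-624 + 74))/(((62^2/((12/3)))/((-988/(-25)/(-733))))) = -3952/171635070289375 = -0.00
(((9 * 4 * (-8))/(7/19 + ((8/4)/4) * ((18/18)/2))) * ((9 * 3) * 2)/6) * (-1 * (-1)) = -196992/47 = -4191.32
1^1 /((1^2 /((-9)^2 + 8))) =89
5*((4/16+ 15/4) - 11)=-35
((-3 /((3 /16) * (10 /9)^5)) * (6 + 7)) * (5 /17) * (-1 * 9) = 6908733 /21250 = 325.12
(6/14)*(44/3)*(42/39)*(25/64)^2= 6875/6656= 1.03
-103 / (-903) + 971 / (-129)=-6694 / 903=-7.41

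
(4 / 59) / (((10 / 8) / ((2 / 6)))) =16 / 885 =0.02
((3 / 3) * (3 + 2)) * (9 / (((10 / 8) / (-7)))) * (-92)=23184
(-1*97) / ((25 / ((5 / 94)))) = -97 / 470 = -0.21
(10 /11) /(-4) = -5 /22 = -0.23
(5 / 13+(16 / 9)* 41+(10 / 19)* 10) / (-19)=-174587 / 42237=-4.13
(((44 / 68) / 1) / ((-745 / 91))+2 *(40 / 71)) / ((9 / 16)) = 1.86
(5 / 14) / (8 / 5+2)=25 / 252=0.10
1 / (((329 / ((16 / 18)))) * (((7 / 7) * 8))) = 1 / 2961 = 0.00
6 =6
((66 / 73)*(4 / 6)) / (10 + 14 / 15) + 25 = 74990 / 2993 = 25.06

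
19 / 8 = 2.38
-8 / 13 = -0.62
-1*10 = -10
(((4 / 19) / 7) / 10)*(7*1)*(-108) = -2.27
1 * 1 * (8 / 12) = 2 / 3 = 0.67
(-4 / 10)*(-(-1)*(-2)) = 4 / 5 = 0.80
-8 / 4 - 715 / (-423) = -131 / 423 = -0.31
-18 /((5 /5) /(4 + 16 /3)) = -168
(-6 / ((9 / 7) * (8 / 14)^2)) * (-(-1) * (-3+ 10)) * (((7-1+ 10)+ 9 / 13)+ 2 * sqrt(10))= -521017 / 312-2401 * sqrt(10) / 12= -2302.65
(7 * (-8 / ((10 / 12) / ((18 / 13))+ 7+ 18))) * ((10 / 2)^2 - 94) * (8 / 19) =476928 / 7505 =63.55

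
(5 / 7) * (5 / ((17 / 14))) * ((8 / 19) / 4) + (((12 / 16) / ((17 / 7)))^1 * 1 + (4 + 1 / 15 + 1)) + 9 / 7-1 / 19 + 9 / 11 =679097 / 87780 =7.74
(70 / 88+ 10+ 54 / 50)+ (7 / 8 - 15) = -4949 / 2200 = -2.25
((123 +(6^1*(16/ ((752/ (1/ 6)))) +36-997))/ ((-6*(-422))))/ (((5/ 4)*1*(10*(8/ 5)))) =-7877/ 476016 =-0.02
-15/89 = -0.17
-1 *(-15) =15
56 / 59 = 0.95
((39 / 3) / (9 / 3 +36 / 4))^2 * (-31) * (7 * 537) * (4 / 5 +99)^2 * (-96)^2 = -313835298713664 / 25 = -12553411948546.56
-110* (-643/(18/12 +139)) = 141460/281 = 503.42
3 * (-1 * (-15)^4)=-151875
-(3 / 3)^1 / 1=-1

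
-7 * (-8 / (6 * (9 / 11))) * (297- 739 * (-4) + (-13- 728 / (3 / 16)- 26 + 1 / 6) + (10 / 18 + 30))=-1768382 / 243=-7277.29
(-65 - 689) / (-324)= 377 / 162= 2.33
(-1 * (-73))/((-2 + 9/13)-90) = -949/1187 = -0.80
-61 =-61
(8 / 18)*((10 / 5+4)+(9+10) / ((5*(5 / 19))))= 2044 / 225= 9.08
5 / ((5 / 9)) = 9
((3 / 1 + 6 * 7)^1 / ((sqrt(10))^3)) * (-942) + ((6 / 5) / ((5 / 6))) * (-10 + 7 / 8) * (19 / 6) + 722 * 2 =140239 / 100 - 4239 * sqrt(10) / 10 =61.90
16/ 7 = 2.29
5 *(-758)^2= 2872820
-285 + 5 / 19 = -5410 / 19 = -284.74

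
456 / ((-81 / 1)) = -152 / 27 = -5.63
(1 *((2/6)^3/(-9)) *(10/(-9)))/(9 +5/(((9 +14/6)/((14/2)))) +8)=340/1493721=0.00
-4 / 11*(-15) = 5.45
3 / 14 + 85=1193 / 14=85.21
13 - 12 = 1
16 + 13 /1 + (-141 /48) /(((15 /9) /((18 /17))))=18451 /680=27.13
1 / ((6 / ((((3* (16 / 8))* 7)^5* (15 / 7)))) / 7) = 326728080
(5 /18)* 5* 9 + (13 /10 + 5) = 18.80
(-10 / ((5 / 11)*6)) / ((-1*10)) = 11 / 30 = 0.37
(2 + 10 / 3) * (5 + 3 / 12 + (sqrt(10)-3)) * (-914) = -14624 * sqrt(10) / 3-10968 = -26383.05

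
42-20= 22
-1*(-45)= 45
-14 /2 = -7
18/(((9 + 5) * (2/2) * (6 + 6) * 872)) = 3/24416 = 0.00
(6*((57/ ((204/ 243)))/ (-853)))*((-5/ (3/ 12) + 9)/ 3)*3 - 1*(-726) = 21207813/ 29002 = 731.25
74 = 74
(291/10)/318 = 97/1060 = 0.09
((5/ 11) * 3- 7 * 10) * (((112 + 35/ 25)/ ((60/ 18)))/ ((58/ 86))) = -3462.25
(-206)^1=-206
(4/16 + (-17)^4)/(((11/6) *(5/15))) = 3006765/22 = 136671.14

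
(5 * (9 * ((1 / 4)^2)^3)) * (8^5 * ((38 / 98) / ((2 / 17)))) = 58140 / 49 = 1186.53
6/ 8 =0.75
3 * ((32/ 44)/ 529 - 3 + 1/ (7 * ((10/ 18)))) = -1675032/ 203665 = -8.22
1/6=0.17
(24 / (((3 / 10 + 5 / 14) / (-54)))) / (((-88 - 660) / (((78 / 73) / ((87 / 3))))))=884520 / 9105217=0.10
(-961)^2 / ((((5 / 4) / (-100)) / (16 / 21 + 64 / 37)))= -143034932480 / 777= -184086142.19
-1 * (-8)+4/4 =9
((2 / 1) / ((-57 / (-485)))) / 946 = 485 / 26961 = 0.02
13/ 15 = 0.87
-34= -34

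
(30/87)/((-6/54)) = -90/29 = -3.10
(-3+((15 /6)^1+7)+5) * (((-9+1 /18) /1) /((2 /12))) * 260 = -481390 /3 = -160463.33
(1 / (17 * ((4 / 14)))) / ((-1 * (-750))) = 7 / 25500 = 0.00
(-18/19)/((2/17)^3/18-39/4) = 3183624/32764493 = 0.10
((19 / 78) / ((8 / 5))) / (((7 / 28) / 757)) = 71915 / 156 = 460.99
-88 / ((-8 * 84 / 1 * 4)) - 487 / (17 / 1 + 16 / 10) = -26.15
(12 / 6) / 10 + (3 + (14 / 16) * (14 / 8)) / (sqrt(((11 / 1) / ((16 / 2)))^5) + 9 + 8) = 21929701 / 46544505 - 70180 * sqrt(22) / 9308901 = 0.44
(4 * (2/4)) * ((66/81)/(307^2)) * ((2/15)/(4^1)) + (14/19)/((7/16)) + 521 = 379074662113/725246055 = 522.68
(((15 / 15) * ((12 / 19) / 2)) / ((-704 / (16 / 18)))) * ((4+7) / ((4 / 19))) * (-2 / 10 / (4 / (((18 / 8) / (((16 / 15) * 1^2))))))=9 / 4096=0.00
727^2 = 528529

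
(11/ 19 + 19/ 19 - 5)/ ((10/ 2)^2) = -13/ 95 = -0.14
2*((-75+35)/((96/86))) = -215/3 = -71.67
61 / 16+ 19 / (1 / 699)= 212557 / 16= 13284.81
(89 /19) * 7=623 /19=32.79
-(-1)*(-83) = -83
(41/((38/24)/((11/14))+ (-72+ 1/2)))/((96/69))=-0.42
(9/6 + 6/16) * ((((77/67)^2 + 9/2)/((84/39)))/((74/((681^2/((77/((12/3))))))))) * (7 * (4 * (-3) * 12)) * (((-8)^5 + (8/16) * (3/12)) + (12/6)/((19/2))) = 211846608472586165325/3887904944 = 54488628586.33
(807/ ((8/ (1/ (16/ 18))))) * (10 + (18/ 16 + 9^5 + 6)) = 3431978127/ 512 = 6703082.28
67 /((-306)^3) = -67 /28652616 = -0.00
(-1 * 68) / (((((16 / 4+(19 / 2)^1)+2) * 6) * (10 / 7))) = -238 / 465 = -0.51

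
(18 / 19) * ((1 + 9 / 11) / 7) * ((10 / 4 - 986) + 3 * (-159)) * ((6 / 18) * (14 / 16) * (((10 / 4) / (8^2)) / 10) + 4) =-1077104145 / 749056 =-1437.95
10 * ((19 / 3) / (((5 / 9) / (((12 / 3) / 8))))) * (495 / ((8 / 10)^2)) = 705375 / 16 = 44085.94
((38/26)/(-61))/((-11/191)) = 3629/8723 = 0.42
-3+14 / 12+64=373 / 6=62.17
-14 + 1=-13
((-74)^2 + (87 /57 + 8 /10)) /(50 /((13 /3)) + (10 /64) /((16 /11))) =470.41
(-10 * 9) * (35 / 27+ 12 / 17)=-180.20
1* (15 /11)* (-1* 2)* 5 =-150 /11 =-13.64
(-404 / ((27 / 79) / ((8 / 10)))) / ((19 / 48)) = -2042624 / 855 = -2389.03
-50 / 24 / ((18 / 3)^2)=-25 / 432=-0.06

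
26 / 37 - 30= -1084 / 37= -29.30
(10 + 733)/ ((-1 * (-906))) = 743/ 906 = 0.82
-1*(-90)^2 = -8100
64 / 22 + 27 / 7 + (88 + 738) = 64123 / 77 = 832.77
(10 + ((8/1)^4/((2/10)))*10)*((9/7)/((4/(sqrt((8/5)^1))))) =83271.35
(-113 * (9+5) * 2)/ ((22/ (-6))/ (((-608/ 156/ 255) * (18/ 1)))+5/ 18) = -8656704/ 37225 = -232.55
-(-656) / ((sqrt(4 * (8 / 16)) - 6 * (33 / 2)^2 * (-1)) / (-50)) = -214315200 / 10673281+131200 * sqrt(2) / 10673281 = -20.06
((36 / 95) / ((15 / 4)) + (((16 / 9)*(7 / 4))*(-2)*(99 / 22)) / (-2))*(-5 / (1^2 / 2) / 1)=-13396 / 95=-141.01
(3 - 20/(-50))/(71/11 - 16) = -187/525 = -0.36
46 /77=0.60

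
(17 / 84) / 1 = 17 / 84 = 0.20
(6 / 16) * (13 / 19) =39 / 152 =0.26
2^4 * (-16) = -256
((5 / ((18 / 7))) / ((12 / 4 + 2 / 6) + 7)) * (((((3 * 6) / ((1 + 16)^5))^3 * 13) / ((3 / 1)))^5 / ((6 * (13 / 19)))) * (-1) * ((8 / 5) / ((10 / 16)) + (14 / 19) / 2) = -214475348122532003340288 / 29785219266317834341030484290211458273102544778854675326130202380266490438930965206100786639915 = -0.00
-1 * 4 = -4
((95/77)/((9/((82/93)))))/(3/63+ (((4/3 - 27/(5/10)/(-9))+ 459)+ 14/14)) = 1558/6024447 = 0.00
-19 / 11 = -1.73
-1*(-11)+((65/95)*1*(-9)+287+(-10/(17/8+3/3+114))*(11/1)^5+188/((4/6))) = -234581409/17803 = -13176.51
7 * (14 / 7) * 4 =56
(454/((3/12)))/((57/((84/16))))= 3178/19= 167.26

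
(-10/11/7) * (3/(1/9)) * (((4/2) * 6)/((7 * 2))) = -1620/539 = -3.01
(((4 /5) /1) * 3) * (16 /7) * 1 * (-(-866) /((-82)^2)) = 41568 /58835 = 0.71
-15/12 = -5/4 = -1.25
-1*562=-562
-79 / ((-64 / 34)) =1343 / 32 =41.97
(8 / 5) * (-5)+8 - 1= -1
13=13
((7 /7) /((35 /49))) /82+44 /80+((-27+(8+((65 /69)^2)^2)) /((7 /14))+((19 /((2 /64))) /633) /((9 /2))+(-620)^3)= -186938089430611640057 /784373055084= -238328035.64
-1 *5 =-5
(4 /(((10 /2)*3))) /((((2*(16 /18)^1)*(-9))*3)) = -1 /180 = -0.01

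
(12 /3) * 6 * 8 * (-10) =-1920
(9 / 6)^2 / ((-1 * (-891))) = 1 / 396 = 0.00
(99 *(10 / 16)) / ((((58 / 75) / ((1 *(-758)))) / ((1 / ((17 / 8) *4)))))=-14070375 / 1972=-7135.08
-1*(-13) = 13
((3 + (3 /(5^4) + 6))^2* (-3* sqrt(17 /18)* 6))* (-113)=10737616176* sqrt(34) /390625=160282.94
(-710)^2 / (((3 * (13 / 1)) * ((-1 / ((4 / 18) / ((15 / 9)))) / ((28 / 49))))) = -806560 / 819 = -984.81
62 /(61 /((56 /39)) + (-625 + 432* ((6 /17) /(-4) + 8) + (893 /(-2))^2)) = 59024 /192492129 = 0.00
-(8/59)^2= -0.02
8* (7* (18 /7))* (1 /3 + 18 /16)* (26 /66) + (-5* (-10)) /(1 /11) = 6960 /11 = 632.73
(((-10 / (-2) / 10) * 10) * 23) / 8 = 14.38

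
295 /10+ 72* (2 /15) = 391 /10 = 39.10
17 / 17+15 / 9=8 / 3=2.67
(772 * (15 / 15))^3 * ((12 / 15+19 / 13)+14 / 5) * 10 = 302745568384 / 13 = 23288120644.92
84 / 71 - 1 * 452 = -32008 / 71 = -450.82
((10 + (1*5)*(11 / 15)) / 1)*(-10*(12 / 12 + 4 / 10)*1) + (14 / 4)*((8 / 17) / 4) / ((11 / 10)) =-107128 / 561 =-190.96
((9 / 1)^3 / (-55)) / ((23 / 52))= -37908 / 1265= -29.97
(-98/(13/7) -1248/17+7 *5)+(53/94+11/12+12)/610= -6931069777/76032840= -91.16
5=5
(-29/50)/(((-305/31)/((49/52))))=44051/793000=0.06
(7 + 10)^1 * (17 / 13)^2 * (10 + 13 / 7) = 407779 / 1183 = 344.70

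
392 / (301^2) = 8 / 1849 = 0.00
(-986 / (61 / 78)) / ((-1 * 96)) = 6409 / 488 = 13.13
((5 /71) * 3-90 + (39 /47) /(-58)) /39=-5793673 /2516098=-2.30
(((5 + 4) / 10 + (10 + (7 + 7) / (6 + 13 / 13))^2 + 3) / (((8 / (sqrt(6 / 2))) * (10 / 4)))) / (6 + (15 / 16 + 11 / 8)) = 2958 * sqrt(3) / 3325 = 1.54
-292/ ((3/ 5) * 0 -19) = 292/ 19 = 15.37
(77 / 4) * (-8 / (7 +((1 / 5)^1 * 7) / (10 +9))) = -1045 / 48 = -21.77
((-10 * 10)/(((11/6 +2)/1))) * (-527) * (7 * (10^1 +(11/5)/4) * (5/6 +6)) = 159567695/23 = 6937725.87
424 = 424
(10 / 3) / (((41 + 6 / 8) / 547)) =21880 / 501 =43.67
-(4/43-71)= 70.91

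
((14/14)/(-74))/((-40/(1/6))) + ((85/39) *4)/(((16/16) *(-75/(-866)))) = 69723431/692640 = 100.66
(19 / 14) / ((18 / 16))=76 / 63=1.21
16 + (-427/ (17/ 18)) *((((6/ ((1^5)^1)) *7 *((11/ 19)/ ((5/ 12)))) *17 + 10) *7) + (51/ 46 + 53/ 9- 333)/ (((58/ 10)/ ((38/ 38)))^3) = -51715248654371351/ 16306729290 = -3171405.36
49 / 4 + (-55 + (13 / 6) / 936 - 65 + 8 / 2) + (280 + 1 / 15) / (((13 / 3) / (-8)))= -620.79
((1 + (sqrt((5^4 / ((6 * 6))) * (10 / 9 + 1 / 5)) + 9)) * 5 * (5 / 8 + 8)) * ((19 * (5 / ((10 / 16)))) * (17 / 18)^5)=15511937725 * sqrt(295) / 11337408 + 15511937725 / 314928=72755.26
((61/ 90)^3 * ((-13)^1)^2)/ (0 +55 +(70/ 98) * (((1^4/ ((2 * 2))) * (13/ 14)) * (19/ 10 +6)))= 3759259322/ 4022895375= 0.93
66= 66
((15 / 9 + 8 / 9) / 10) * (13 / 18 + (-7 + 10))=1541 / 1620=0.95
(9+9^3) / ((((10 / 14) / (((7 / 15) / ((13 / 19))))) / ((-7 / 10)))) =-801591 / 1625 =-493.29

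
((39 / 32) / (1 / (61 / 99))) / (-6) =-793 / 6336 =-0.13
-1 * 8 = -8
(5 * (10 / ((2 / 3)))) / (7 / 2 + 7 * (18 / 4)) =2.14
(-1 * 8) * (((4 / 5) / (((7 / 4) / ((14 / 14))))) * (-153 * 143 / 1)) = 2800512 / 35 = 80014.63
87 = 87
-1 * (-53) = 53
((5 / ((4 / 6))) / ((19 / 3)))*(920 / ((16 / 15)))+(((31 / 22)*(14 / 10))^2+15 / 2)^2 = 3202261270999 / 2781790000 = 1151.15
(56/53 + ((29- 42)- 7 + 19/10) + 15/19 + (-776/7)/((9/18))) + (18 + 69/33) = -217.88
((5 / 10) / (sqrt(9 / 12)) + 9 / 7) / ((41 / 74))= 74 * sqrt(3) / 123 + 666 / 287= 3.36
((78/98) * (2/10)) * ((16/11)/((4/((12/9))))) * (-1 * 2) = -416/2695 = -0.15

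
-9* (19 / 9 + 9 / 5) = -176 / 5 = -35.20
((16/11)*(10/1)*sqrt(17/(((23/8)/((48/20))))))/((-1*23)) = -128*sqrt(11730)/5819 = -2.38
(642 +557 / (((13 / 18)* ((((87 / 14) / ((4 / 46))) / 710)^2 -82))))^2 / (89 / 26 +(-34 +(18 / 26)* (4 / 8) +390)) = 23670145051767237572666040972 / 21280183595135262248089067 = 1112.31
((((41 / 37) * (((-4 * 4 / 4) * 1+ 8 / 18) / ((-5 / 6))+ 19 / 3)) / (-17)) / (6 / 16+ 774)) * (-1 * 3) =17384 / 6494425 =0.00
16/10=8/5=1.60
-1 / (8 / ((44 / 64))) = -11 / 128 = -0.09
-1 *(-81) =81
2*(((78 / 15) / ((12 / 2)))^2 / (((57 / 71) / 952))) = 1781.37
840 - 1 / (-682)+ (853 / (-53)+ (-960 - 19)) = -5605987 / 36146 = -155.09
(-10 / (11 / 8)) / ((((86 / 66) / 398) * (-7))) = 95520 / 301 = 317.34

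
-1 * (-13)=13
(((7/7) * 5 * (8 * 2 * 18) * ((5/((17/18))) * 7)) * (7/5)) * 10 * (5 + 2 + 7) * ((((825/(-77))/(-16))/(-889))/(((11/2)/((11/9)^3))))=-16940000/6477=-2615.41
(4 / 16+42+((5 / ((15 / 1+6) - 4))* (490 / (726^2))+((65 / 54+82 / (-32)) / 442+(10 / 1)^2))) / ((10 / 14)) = 2783674947739 / 13978055520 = 199.15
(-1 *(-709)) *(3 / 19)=111.95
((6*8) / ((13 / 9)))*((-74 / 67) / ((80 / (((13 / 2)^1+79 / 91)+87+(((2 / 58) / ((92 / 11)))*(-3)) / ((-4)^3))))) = -21863723391 / 504999040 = -43.29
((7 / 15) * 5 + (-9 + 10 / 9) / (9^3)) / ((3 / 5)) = 76190 / 19683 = 3.87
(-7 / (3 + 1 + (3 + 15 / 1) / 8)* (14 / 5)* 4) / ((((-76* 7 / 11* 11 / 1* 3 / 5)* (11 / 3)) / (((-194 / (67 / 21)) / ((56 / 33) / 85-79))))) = 0.01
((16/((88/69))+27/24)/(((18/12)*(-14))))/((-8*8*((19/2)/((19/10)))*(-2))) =-401/394240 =-0.00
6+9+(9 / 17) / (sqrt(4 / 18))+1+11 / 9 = 18.35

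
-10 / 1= -10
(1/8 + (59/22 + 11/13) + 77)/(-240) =-92267/274560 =-0.34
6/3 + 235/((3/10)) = 2356/3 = 785.33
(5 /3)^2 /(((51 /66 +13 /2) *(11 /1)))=5 /144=0.03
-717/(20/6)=-2151/10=-215.10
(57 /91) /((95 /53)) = 159 /455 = 0.35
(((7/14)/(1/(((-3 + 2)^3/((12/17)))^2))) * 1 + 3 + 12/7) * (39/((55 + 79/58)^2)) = 126024691/1795308648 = 0.07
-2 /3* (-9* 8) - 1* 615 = -567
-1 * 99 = -99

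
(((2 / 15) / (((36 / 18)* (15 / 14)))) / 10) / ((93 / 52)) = 364 / 104625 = 0.00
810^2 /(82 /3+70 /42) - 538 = 640498 /29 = 22086.14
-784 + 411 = -373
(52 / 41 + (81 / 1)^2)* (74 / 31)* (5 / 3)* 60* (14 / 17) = 27873890800 / 21607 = 1290039.84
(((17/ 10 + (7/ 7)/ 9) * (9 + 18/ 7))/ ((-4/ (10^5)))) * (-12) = 44010000/ 7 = 6287142.86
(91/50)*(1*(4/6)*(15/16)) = 91/80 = 1.14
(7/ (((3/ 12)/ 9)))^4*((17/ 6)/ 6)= 1904357952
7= 7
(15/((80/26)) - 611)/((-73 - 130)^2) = -4849/329672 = -0.01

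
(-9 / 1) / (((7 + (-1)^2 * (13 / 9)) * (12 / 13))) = -1.15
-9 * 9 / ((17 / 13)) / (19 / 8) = -8424 / 323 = -26.08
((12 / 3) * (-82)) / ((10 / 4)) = -656 / 5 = -131.20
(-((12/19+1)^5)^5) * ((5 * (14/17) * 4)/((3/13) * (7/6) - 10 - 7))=28002945865340057734067129182206019813456/137660137122930756424645613604858021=203420.88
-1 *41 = -41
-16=-16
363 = 363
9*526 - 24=4710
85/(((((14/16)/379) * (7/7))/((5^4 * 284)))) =45745300000/7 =6535042857.14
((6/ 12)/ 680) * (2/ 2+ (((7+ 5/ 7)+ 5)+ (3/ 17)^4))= 8018583/ 795119920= 0.01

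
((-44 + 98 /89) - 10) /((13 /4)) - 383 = -461963 /1157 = -399.28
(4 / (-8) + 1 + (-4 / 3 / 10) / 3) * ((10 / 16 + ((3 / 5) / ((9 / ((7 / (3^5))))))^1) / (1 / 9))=749521 / 291600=2.57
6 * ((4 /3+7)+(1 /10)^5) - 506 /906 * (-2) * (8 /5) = 51.79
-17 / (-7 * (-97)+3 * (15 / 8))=-136 / 5477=-0.02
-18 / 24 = -3 / 4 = -0.75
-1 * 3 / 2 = -3 / 2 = -1.50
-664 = -664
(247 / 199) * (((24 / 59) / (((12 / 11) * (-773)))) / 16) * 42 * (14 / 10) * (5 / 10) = -399399 / 363031720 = -0.00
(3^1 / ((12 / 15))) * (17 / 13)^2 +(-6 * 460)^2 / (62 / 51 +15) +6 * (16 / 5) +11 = 1313224230077 / 2795260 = 469803.96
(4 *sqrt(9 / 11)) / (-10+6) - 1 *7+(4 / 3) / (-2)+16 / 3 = -7 / 3 - 3 *sqrt(11) / 11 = -3.24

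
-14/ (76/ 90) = -315/ 19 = -16.58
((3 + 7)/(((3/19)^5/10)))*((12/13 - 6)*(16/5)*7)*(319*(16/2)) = -311400549053440/1053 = -295727017144.77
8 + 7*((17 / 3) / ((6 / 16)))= 1024 / 9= 113.78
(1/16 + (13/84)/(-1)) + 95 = 31889/336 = 94.91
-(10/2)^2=-25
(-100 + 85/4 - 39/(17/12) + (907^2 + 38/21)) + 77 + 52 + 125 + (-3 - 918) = 1173641113/1428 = 821877.53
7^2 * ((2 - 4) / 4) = -49 / 2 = -24.50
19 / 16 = 1.19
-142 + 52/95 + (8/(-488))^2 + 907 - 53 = 251882027/353495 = 712.55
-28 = -28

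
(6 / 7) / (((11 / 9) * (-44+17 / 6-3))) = -324 / 20405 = -0.02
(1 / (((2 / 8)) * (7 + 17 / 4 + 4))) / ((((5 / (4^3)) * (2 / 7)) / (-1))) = -3584 / 305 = -11.75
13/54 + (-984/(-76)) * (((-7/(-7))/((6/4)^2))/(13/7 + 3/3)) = 11567/5130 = 2.25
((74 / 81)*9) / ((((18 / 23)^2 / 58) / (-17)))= -9649489 / 729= -13236.61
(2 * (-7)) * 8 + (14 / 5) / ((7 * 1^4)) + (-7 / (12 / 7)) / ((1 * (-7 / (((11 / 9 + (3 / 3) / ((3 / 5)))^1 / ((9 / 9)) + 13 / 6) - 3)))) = -119233 / 1080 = -110.40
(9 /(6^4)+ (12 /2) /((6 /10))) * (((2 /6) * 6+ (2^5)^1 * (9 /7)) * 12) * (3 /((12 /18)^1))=652773 /28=23313.32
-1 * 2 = -2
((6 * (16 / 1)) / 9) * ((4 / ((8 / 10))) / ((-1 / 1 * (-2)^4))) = -10 / 3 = -3.33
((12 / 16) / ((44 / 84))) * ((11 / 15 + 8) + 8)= 23.96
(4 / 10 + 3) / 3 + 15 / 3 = 92 / 15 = 6.13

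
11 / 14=0.79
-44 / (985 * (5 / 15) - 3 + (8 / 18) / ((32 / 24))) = -132 / 977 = -0.14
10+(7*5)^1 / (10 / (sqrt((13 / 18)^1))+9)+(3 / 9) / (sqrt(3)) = sqrt(3) / 9+375 / 83+350*sqrt(26) / 249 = 11.88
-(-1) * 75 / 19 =3.95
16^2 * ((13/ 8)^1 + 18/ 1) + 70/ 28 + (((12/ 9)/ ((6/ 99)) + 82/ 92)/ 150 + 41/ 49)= 566598049/ 112700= 5027.49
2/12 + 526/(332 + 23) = 3511/2130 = 1.65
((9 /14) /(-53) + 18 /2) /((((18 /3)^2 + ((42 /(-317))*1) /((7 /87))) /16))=939588 /224455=4.19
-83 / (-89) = 83 / 89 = 0.93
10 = 10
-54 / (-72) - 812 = -3245 / 4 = -811.25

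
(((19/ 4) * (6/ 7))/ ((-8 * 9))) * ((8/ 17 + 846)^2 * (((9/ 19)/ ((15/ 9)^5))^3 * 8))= -14440315363246242/ 891483154296875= -16.20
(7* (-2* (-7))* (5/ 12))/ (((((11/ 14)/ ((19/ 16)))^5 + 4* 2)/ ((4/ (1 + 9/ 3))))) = 10195869993785/ 2029222117872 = 5.02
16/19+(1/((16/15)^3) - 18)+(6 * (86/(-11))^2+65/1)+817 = 11605239061/9416704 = 1232.41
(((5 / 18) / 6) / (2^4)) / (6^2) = 5 / 62208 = 0.00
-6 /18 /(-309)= 0.00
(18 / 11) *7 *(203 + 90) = 36918 / 11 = 3356.18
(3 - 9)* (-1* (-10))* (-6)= 360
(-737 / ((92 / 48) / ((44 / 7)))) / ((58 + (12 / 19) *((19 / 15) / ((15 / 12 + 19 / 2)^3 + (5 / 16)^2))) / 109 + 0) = -33726200176680 / 7425029717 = -4542.23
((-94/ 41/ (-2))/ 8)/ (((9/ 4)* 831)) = 47/ 613278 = 0.00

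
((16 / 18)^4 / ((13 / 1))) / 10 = 2048 / 426465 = 0.00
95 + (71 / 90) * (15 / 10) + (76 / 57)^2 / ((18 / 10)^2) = 1410353 / 14580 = 96.73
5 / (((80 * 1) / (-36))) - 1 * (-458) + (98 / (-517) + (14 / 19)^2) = 456.10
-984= -984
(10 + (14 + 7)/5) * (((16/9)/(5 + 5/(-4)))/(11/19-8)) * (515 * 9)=-8892608/2115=-4204.54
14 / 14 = 1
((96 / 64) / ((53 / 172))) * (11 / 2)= 1419 / 53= 26.77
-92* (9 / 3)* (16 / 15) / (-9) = 32.71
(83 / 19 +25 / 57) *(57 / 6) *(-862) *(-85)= 10037990 / 3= 3345996.67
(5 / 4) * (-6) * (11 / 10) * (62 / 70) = -1023 / 140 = -7.31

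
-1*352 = -352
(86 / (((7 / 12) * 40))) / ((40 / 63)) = 1161 / 200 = 5.80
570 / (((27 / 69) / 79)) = 345230 / 3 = 115076.67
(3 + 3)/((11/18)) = 108/11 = 9.82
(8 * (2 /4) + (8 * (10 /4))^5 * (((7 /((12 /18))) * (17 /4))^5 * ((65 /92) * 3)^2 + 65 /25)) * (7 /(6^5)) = 4823456501961802838119 /2106114048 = 2290216195339.58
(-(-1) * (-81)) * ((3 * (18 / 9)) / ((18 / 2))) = -54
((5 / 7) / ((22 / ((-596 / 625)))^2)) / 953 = 88804 / 63061796875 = 0.00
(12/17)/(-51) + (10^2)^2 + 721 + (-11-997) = 2807053/289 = 9712.99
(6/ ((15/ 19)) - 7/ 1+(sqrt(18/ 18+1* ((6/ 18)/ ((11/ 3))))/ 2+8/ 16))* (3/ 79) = 3* sqrt(33)/ 869+33/ 790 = 0.06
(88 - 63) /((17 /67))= 1675 /17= 98.53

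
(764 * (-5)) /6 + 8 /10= -9538 /15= -635.87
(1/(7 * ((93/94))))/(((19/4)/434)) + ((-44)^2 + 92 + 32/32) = 116405/57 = 2042.19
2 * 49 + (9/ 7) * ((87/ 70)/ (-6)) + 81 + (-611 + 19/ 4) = -209483/ 490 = -427.52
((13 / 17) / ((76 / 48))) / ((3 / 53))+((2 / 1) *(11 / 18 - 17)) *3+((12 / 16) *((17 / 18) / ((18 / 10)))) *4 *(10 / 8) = -6127949 / 69768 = -87.83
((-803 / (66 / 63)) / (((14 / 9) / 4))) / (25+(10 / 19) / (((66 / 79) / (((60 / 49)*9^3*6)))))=-0.58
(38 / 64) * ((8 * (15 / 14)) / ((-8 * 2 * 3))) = -95 / 896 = -0.11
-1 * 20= -20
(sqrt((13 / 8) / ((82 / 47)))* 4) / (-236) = -sqrt(25051) / 9676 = -0.02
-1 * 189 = -189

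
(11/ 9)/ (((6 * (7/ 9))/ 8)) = 44/ 21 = 2.10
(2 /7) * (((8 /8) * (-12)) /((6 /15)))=-60 /7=-8.57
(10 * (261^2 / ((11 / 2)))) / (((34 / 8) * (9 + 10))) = 5449680 / 3553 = 1533.82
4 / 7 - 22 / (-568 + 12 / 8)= 440 / 721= 0.61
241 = 241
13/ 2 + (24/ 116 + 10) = 16.71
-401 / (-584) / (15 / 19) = 7619 / 8760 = 0.87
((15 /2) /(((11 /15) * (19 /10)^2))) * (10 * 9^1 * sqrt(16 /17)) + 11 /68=11 /68 + 4050000 * sqrt(17) /67507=247.52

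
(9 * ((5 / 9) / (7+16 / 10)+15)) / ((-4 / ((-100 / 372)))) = 72875 / 7998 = 9.11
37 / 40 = 0.92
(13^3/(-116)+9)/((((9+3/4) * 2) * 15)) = -1153/33930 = -0.03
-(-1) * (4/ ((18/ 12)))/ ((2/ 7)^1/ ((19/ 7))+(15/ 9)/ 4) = 608/ 119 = 5.11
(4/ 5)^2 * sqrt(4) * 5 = 32/ 5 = 6.40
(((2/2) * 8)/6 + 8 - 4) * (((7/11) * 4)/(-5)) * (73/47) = -4.22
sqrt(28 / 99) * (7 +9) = 32 * sqrt(77) / 33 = 8.51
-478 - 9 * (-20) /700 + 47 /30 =-99997 /210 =-476.18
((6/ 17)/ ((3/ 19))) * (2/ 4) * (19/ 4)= 361/ 68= 5.31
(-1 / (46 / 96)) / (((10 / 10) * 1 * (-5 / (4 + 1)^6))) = 6521.74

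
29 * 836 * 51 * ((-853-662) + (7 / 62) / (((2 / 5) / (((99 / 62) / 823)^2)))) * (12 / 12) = -1873212658.69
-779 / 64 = -12.17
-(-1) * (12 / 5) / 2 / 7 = 6 / 35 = 0.17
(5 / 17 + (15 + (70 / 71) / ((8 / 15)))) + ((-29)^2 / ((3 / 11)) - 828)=32919371 / 14484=2272.81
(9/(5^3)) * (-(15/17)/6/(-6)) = 0.00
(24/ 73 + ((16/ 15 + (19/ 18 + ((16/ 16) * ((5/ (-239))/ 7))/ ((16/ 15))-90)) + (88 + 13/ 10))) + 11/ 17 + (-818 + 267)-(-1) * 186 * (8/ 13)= -8436777377579/ 19433166480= -434.14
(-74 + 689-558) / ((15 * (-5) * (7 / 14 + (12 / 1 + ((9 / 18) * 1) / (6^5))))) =-295488 / 4860025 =-0.06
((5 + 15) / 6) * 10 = 100 / 3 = 33.33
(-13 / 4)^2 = 169 / 16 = 10.56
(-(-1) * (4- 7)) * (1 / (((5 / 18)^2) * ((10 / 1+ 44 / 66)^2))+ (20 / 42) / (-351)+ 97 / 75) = -66321683 / 15724800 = -4.22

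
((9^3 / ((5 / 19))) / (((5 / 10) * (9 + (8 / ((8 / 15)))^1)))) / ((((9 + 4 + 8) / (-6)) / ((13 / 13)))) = -4617 / 70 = -65.96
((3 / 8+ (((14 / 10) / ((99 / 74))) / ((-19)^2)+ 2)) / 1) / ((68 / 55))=3399349 / 1767456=1.92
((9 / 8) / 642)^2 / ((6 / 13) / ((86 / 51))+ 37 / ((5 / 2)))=25155 / 123483601664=0.00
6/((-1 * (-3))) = 2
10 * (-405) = -4050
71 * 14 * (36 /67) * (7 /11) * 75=18786600 /737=25490.64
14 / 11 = 1.27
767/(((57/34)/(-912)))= -417248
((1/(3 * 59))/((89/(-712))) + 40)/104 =68/177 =0.38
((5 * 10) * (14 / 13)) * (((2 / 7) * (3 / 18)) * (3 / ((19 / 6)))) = 600 / 247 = 2.43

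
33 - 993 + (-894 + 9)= -1845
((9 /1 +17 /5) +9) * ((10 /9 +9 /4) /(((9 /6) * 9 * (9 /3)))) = 12947 /7290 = 1.78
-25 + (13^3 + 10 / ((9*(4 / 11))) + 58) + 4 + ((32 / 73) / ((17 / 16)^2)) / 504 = 1982197447 / 886074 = 2237.06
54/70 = 27/35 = 0.77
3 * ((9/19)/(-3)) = -9/19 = -0.47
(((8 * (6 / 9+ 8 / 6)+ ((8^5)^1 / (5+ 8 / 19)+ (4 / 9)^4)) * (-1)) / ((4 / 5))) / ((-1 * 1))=7575.78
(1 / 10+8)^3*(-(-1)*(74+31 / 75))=988657407 / 25000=39546.30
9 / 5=1.80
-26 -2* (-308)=590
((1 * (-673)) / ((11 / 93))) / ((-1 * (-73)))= -62589 / 803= -77.94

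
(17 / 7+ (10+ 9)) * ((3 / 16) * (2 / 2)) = 225 / 56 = 4.02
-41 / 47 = -0.87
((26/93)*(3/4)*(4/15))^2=676/216225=0.00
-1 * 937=-937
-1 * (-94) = 94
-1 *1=-1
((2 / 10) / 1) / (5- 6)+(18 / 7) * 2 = 173 / 35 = 4.94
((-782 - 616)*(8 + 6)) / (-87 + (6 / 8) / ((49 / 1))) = 1278704 / 5683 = 225.01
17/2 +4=25/2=12.50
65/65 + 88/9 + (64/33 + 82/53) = 74845/5247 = 14.26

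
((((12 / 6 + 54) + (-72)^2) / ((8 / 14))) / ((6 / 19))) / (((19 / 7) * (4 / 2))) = 32095 / 6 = 5349.17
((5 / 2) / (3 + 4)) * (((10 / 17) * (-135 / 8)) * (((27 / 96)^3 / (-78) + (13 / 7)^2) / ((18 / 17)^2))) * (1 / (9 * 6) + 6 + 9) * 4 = -248115479261875 / 378723631104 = -655.14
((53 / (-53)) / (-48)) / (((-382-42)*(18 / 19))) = -19 / 366336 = -0.00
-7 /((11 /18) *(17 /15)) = -1890 /187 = -10.11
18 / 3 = 6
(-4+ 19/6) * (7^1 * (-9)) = 105/2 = 52.50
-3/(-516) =1/172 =0.01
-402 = -402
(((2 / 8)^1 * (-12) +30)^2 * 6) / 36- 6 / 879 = 71195 / 586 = 121.49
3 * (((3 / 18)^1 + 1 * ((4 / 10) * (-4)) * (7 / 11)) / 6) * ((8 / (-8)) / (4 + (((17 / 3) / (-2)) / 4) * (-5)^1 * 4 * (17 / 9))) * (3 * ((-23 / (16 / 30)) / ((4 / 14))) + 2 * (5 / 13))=-47557845 / 7600736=-6.26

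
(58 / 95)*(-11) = -638 / 95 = -6.72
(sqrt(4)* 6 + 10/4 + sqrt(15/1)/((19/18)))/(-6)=-29/12 - 3* sqrt(15)/19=-3.03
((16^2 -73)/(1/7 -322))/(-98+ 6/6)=427/72847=0.01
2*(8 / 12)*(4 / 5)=1.07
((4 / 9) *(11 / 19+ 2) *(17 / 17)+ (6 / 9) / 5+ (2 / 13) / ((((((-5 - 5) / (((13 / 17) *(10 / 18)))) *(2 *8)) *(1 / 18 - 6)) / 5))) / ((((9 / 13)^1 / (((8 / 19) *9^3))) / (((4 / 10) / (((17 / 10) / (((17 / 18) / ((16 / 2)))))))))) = 207014119 / 13133180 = 15.76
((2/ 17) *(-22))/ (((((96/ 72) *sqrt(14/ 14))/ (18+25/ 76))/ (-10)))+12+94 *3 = 649.80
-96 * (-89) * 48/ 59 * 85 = 34859520/ 59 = 590839.32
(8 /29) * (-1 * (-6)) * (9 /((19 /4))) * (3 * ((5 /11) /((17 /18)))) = 466560 /103037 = 4.53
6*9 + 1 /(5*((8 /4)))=541 /10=54.10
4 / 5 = 0.80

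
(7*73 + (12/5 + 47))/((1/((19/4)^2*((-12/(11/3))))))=-4551849/110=-41380.45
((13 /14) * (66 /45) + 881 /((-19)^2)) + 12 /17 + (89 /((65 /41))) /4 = 18.54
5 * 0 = 0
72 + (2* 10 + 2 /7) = 646 /7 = 92.29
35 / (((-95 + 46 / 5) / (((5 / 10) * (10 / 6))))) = -875 / 2574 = -0.34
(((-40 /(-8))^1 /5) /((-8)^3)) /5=-1 /2560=-0.00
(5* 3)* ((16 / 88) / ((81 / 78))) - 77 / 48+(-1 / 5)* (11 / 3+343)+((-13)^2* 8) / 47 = -2944067 / 74448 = -39.55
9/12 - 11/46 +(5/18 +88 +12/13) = 965657/10764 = 89.71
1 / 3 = 0.33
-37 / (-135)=37 / 135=0.27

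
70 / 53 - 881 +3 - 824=-90136 / 53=-1700.68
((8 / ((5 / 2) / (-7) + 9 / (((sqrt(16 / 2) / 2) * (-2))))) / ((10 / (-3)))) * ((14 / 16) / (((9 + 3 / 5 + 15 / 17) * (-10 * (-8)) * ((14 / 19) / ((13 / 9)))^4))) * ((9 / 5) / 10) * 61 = -3859815709997 / 266094130579200 + 3859815709997 * sqrt(2) / 42237163584000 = 0.11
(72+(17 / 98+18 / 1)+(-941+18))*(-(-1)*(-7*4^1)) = 163234 / 7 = 23319.14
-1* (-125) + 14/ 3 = 389/ 3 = 129.67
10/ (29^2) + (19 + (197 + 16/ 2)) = 188394/ 841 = 224.01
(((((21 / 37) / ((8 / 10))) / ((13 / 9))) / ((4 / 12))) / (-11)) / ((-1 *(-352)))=-2835 / 7449728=-0.00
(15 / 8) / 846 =5 / 2256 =0.00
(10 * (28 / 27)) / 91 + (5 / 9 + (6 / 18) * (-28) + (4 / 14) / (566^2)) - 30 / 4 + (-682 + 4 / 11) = -1510434128719 / 2164565403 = -697.80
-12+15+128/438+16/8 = 1159/219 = 5.29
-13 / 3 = -4.33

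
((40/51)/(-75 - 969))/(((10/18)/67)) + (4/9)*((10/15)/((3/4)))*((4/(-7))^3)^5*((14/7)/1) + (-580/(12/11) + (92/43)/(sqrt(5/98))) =-100812902614112785057/189584373776553819 + 644*sqrt(10)/215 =-522.29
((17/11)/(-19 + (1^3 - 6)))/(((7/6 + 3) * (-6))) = 0.00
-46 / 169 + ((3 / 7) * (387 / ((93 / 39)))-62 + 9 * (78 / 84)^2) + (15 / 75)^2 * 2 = 388172963 / 25671100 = 15.12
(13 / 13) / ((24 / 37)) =37 / 24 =1.54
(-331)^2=109561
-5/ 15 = -1/ 3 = -0.33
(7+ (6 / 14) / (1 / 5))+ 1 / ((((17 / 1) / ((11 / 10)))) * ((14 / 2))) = 10891 / 1190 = 9.15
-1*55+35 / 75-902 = -14348 / 15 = -956.53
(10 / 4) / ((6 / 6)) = 5 / 2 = 2.50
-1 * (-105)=105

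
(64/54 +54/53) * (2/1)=6308/1431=4.41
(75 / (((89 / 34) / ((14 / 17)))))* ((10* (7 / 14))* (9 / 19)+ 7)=4200 / 19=221.05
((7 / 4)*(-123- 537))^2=1334025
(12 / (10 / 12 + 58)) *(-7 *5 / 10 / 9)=-28 / 353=-0.08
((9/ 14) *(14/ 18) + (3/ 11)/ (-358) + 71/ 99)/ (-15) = -21556/ 265815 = -0.08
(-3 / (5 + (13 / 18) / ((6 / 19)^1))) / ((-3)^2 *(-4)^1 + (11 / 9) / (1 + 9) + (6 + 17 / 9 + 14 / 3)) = 29160 / 1651913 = 0.02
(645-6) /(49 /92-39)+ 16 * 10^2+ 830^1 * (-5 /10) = 4134927 /3539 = 1168.39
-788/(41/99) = -78012/41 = -1902.73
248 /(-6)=-124 /3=-41.33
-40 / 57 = -0.70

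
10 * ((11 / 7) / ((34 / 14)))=110 / 17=6.47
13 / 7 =1.86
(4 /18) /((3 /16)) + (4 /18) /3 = 34 /27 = 1.26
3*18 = 54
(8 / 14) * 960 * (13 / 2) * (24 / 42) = 99840 / 49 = 2037.55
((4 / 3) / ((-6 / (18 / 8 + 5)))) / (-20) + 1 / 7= 563 / 2520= 0.22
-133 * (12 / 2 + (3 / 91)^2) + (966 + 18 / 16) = 1599231 / 9464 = 168.98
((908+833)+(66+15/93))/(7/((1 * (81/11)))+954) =4537782/2397881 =1.89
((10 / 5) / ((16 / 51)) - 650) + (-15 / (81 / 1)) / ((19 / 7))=-2641717 / 4104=-643.69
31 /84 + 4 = 4.37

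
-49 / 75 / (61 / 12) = -196 / 1525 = -0.13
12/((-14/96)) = -576/7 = -82.29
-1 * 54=-54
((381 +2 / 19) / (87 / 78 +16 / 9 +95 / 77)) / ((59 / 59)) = 130468338 / 1412821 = 92.35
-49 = -49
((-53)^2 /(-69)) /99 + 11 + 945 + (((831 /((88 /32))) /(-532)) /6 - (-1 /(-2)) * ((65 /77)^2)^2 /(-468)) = 3170489748389855 /3318165846072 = 955.49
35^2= 1225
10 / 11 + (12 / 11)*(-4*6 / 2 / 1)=-12.18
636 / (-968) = -159 / 242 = -0.66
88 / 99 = 8 / 9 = 0.89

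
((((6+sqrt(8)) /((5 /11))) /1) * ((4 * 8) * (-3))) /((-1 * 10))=1056 * sqrt(2) /25+3168 /25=186.46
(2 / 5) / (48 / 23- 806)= -23 / 46225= -0.00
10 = 10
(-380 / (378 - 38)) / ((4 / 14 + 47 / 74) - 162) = 9842 / 1418463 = 0.01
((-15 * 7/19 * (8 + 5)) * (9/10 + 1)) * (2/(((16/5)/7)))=-9555/16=-597.19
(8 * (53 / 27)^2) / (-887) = -22472 / 646623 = -0.03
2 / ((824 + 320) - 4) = 0.00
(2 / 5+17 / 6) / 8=97 / 240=0.40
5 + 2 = 7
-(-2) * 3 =6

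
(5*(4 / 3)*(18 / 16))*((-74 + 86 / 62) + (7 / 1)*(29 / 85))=-277563 / 527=-526.69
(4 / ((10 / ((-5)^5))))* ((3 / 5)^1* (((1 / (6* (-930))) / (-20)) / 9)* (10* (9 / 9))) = -25 / 3348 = -0.01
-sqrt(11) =-3.32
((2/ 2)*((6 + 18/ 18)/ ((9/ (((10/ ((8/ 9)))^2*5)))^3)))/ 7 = 1423828125/ 4096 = 347614.29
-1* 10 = -10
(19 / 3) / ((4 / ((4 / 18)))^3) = 19 / 17496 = 0.00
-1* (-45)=45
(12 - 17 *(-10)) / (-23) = -182 / 23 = -7.91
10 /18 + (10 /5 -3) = -4 /9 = -0.44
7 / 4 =1.75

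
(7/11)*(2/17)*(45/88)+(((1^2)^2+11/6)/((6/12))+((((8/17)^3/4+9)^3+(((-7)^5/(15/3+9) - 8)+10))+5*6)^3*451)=-177505201077318524779336432138507657779898004149/4843033679577870786939307752414533592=-36651655309.73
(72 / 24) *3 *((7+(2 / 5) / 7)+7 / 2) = 6651 / 70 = 95.01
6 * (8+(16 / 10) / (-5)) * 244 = 281088 / 25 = 11243.52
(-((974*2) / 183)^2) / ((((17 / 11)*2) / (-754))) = 15736637488 / 569313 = 27641.45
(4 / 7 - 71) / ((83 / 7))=-493 / 83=-5.94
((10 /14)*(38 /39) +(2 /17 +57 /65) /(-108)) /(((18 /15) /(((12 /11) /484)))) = 573707 /444756312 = 0.00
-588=-588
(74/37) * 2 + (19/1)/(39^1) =175/39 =4.49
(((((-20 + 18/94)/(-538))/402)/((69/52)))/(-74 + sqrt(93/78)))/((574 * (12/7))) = -118807/125307345471210 - 247 * sqrt(806)/501229381884840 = -0.00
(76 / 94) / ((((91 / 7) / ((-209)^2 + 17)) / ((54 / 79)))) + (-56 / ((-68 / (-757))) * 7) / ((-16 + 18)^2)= 1258280047 / 1641146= 766.71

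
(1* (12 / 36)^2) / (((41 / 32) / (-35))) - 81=-31009 / 369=-84.04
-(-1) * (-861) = -861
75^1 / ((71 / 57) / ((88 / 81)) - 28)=-2.79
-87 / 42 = -29 / 14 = -2.07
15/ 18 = 0.83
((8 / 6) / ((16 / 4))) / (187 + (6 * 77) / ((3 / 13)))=0.00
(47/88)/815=47/71720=0.00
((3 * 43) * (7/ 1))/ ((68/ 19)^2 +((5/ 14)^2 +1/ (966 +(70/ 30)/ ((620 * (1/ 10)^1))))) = 69.80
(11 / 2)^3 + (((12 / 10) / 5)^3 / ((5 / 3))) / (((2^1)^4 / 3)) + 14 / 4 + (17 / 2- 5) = 108360347 / 625000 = 173.38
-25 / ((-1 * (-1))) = -25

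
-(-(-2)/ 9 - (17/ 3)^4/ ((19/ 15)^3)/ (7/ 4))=125185474/ 432117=289.70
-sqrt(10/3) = -sqrt(30)/3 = -1.83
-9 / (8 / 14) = -63 / 4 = -15.75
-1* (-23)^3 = 12167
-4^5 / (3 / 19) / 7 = -19456 / 21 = -926.48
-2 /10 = -1 /5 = -0.20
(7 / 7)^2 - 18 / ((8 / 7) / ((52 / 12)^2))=-1179 / 4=-294.75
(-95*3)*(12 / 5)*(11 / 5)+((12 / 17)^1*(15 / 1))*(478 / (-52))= -1770354 / 1105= -1602.13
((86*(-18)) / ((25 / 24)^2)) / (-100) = 222912 / 15625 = 14.27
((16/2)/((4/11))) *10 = 220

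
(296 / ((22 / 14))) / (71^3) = 2072 / 3937021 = 0.00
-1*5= -5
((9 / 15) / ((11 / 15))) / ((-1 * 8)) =-9 / 88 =-0.10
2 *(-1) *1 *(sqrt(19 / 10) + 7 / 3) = -7.42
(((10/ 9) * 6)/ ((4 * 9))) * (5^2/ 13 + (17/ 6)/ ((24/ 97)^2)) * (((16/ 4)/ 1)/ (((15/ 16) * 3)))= 2165789/ 170586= 12.70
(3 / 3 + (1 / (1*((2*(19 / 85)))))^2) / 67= 8669 / 96748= 0.09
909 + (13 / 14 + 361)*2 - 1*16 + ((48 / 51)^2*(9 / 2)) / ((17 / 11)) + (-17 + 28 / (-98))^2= 461789499 / 240737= 1918.23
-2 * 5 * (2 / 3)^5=-320 / 243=-1.32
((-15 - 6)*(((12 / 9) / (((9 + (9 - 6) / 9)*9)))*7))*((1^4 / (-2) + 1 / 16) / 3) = 49 / 144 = 0.34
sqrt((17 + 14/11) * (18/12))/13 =3 * sqrt(1474)/286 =0.40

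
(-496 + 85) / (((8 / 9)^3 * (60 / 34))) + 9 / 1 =-1651761 / 5120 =-322.61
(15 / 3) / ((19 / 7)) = 35 / 19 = 1.84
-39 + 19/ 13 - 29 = -865/ 13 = -66.54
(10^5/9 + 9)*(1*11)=1100891/9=122321.22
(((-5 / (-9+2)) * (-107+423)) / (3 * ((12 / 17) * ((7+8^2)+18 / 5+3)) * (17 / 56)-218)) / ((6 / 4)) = -3950 / 4413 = -0.90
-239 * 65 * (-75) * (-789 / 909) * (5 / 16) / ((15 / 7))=-714998375 / 4848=-147483.16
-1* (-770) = 770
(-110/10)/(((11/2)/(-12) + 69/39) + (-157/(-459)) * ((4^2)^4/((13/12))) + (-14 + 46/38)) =-302328/568394011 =-0.00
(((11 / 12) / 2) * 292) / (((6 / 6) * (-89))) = -803 / 534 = -1.50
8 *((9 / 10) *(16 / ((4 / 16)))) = 2304 / 5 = 460.80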